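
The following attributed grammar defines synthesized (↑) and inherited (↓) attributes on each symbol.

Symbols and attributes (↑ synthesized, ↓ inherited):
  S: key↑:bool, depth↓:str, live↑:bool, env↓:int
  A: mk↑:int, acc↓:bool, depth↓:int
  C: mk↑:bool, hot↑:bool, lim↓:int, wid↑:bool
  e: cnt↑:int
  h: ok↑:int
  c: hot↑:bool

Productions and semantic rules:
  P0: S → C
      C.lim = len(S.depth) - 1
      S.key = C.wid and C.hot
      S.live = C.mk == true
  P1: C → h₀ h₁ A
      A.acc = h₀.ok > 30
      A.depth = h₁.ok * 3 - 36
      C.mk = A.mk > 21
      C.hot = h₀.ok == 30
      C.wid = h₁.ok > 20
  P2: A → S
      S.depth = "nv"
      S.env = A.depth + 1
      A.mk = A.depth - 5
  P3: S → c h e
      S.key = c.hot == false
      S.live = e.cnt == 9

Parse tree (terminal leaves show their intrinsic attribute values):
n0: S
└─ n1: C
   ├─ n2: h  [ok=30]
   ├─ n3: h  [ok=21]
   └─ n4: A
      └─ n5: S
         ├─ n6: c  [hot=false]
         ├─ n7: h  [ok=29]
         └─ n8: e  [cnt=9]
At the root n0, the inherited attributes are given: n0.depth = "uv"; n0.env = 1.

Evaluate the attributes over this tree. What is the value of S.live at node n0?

1. n0.depth = "uv"  [given at root]
2. n0.env = 1  [given at root]
3. n1.lim = 1  [len(S.depth) - 1]
4. n2.ok = 30  [terminal]
5. n3.ok = 21  [terminal]
6. n4.acc = false  [h₀.ok > 30]
7. n4.depth = 27  [h₁.ok * 3 - 36]
8. n5.depth = "nv"  ["nv"]
9. n5.env = 28  [A.depth + 1]
10. n6.hot = false  [terminal]
11. n7.ok = 29  [terminal]
12. n8.cnt = 9  [terminal]
13. n5.key = true  [c.hot == false]
14. n5.live = true  [e.cnt == 9]
15. n4.mk = 22  [A.depth - 5]
16. n1.mk = true  [A.mk > 21]
17. n1.hot = true  [h₀.ok == 30]
18. n1.wid = true  [h₁.ok > 20]
19. n0.key = true  [C.wid and C.hot]
20. n0.live = true  [C.mk == true]

true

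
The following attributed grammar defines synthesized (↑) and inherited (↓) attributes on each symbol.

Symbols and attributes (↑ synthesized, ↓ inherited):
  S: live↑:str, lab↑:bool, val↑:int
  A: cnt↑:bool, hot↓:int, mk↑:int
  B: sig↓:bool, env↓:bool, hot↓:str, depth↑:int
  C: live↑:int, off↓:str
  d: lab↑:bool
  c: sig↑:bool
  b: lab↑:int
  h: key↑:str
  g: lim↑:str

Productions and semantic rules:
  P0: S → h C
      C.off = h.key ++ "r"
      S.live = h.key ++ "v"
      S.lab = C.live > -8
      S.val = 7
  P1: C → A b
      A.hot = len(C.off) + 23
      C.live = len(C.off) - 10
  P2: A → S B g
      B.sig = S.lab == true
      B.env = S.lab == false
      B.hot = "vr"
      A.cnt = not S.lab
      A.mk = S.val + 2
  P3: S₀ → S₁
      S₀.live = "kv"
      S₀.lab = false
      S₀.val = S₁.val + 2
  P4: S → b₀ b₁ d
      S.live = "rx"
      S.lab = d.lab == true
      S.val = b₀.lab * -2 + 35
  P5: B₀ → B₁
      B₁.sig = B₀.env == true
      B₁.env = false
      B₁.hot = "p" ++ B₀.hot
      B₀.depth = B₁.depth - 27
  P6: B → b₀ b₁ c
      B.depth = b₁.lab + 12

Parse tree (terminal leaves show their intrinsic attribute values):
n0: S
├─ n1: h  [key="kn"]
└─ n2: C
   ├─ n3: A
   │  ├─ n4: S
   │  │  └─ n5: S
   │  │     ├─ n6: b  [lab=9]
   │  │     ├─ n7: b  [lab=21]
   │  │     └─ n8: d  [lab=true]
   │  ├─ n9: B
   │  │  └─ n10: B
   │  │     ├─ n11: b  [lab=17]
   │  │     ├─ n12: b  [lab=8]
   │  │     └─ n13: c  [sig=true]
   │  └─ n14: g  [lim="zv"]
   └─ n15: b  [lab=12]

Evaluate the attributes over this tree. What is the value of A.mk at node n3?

21

1. n1.key = "kn"  [terminal]
2. n2.off = "knr"  [h.key ++ "r"]
3. n3.hot = 26  [len(C.off) + 23]
4. n6.lab = 9  [terminal]
5. n7.lab = 21  [terminal]
6. n8.lab = true  [terminal]
7. n5.live = "rx"  ["rx"]
8. n5.lab = true  [d.lab == true]
9. n5.val = 17  [b₀.lab * -2 + 35]
10. n4.live = "kv"  ["kv"]
11. n4.lab = false  [false]
12. n4.val = 19  [S₁.val + 2]
13. n9.sig = false  [S.lab == true]
14. n9.env = true  [S.lab == false]
15. n9.hot = "vr"  ["vr"]
16. n10.sig = true  [B₀.env == true]
17. n10.env = false  [false]
18. n10.hot = "pvr"  ["p" ++ B₀.hot]
19. n11.lab = 17  [terminal]
20. n12.lab = 8  [terminal]
21. n13.sig = true  [terminal]
22. n10.depth = 20  [b₁.lab + 12]
23. n9.depth = -7  [B₁.depth - 27]
24. n14.lim = "zv"  [terminal]
25. n3.cnt = true  [not S.lab]
26. n3.mk = 21  [S.val + 2]
27. n15.lab = 12  [terminal]
28. n2.live = -7  [len(C.off) - 10]
29. n0.live = "knv"  [h.key ++ "v"]
30. n0.lab = true  [C.live > -8]
31. n0.val = 7  [7]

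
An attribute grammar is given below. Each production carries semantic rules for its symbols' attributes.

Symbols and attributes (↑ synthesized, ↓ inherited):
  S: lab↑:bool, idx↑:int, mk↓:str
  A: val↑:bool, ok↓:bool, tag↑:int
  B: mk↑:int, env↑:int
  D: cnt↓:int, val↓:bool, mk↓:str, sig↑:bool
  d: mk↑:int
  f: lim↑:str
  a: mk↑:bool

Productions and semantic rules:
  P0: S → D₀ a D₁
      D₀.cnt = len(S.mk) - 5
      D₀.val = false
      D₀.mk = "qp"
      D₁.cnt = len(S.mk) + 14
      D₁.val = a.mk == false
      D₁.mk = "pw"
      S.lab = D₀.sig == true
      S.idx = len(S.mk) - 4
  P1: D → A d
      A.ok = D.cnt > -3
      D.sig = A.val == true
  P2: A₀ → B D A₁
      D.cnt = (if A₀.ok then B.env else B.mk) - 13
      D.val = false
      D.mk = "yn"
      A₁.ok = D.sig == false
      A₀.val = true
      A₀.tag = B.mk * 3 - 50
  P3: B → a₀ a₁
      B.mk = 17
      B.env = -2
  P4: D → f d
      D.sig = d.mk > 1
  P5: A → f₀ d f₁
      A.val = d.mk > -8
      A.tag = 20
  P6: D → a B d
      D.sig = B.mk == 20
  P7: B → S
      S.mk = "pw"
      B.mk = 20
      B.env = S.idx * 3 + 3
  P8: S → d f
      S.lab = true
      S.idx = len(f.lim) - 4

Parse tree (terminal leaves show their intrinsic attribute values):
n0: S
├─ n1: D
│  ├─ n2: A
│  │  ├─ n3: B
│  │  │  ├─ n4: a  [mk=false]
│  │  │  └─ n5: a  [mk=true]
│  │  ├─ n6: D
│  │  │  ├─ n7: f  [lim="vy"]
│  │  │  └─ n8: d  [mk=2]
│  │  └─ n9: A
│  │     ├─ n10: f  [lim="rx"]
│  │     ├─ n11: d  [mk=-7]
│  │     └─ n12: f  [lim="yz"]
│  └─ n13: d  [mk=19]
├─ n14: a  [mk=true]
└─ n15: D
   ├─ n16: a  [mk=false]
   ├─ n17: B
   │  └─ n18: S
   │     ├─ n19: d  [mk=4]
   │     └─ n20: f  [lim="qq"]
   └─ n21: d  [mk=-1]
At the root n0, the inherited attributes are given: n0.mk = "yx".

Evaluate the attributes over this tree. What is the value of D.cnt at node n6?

4

1. n0.mk = "yx"  [given at root]
2. n1.cnt = -3  [len(S.mk) - 5]
3. n1.val = false  [false]
4. n1.mk = "qp"  ["qp"]
5. n2.ok = false  [D.cnt > -3]
6. n4.mk = false  [terminal]
7. n5.mk = true  [terminal]
8. n3.mk = 17  [17]
9. n3.env = -2  [-2]
10. n6.cnt = 4  [(if A₀.ok then B.env else B.mk) - 13]
11. n6.val = false  [false]
12. n6.mk = "yn"  ["yn"]
13. n7.lim = "vy"  [terminal]
14. n8.mk = 2  [terminal]
15. n6.sig = true  [d.mk > 1]
16. n9.ok = false  [D.sig == false]
17. n10.lim = "rx"  [terminal]
18. n11.mk = -7  [terminal]
19. n12.lim = "yz"  [terminal]
20. n9.val = true  [d.mk > -8]
21. n9.tag = 20  [20]
22. n2.val = true  [true]
23. n2.tag = 1  [B.mk * 3 - 50]
24. n13.mk = 19  [terminal]
25. n1.sig = true  [A.val == true]
26. n14.mk = true  [terminal]
27. n15.cnt = 16  [len(S.mk) + 14]
28. n15.val = false  [a.mk == false]
29. n15.mk = "pw"  ["pw"]
30. n16.mk = false  [terminal]
31. n18.mk = "pw"  ["pw"]
32. n19.mk = 4  [terminal]
33. n20.lim = "qq"  [terminal]
34. n18.lab = true  [true]
35. n18.idx = -2  [len(f.lim) - 4]
36. n17.mk = 20  [20]
37. n17.env = -3  [S.idx * 3 + 3]
38. n21.mk = -1  [terminal]
39. n15.sig = true  [B.mk == 20]
40. n0.lab = true  [D₀.sig == true]
41. n0.idx = -2  [len(S.mk) - 4]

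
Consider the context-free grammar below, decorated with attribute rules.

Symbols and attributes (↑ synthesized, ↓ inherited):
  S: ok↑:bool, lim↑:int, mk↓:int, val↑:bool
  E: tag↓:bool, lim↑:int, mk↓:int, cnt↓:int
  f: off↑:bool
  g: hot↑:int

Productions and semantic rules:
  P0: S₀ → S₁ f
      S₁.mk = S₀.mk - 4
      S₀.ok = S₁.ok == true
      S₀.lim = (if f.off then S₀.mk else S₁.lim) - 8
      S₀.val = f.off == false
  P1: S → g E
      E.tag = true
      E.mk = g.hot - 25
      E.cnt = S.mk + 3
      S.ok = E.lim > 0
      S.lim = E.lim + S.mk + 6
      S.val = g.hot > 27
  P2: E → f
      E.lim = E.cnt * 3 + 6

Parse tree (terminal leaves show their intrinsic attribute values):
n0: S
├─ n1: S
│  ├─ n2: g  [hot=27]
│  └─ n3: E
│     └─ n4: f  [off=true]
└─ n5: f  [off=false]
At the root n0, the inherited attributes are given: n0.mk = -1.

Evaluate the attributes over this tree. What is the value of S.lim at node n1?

1. n0.mk = -1  [given at root]
2. n1.mk = -5  [S₀.mk - 4]
3. n2.hot = 27  [terminal]
4. n3.tag = true  [true]
5. n3.mk = 2  [g.hot - 25]
6. n3.cnt = -2  [S.mk + 3]
7. n4.off = true  [terminal]
8. n3.lim = 0  [E.cnt * 3 + 6]
9. n1.ok = false  [E.lim > 0]
10. n1.lim = 1  [E.lim + S.mk + 6]
11. n1.val = false  [g.hot > 27]
12. n5.off = false  [terminal]
13. n0.ok = false  [S₁.ok == true]
14. n0.lim = -7  [(if f.off then S₀.mk else S₁.lim) - 8]
15. n0.val = true  [f.off == false]

1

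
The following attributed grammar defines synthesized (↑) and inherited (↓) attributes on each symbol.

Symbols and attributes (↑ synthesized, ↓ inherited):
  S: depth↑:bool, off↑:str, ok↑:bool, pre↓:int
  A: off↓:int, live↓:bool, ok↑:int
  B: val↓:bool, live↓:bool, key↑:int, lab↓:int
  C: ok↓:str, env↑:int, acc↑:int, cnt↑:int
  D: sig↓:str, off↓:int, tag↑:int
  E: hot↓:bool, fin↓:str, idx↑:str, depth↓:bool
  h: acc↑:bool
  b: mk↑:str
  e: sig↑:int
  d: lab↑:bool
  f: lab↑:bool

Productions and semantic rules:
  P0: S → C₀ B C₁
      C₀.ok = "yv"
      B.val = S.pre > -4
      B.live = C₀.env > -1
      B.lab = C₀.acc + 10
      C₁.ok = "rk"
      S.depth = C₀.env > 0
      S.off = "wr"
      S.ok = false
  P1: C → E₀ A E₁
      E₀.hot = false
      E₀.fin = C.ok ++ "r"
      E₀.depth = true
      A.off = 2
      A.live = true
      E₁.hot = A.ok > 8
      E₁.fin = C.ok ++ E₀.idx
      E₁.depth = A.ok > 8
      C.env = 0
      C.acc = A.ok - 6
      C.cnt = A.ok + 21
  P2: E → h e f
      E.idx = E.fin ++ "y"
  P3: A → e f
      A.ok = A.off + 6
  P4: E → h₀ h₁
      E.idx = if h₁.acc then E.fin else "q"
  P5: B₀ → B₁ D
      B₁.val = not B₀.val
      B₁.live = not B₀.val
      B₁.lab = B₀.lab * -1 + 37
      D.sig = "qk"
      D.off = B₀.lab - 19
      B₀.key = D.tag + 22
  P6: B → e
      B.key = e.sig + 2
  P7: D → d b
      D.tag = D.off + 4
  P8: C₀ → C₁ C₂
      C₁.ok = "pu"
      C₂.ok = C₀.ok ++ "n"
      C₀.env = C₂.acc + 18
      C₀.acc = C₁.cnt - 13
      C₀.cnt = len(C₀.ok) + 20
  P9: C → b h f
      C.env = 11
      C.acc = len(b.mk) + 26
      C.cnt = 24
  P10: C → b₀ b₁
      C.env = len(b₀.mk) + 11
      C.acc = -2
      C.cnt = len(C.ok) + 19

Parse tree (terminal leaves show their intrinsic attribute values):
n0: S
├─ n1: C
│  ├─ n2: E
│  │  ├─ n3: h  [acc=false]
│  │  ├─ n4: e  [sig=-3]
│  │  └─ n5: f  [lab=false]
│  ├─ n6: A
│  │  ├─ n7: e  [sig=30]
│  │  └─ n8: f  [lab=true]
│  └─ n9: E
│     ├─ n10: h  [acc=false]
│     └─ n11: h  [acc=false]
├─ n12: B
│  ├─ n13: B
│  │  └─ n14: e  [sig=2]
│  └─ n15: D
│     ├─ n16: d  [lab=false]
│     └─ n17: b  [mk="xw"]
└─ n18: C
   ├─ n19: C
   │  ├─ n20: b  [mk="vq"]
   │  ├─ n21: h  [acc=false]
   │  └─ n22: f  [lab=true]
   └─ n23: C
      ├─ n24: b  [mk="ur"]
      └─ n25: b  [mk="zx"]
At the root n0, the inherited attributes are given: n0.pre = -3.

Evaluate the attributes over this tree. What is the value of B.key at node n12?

1. n0.pre = -3  [given at root]
2. n1.ok = "yv"  ["yv"]
3. n2.hot = false  [false]
4. n2.fin = "yvr"  [C.ok ++ "r"]
5. n2.depth = true  [true]
6. n3.acc = false  [terminal]
7. n4.sig = -3  [terminal]
8. n5.lab = false  [terminal]
9. n2.idx = "yvry"  [E.fin ++ "y"]
10. n6.off = 2  [2]
11. n6.live = true  [true]
12. n7.sig = 30  [terminal]
13. n8.lab = true  [terminal]
14. n6.ok = 8  [A.off + 6]
15. n9.hot = false  [A.ok > 8]
16. n9.fin = "yvyvry"  [C.ok ++ E₀.idx]
17. n9.depth = false  [A.ok > 8]
18. n10.acc = false  [terminal]
19. n11.acc = false  [terminal]
20. n9.idx = "q"  [if h₁.acc then E.fin else "q"]
21. n1.env = 0  [0]
22. n1.acc = 2  [A.ok - 6]
23. n1.cnt = 29  [A.ok + 21]
24. n12.val = true  [S.pre > -4]
25. n12.live = true  [C₀.env > -1]
26. n12.lab = 12  [C₀.acc + 10]
27. n13.val = false  [not B₀.val]
28. n13.live = false  [not B₀.val]
29. n13.lab = 25  [B₀.lab * -1 + 37]
30. n14.sig = 2  [terminal]
31. n13.key = 4  [e.sig + 2]
32. n15.sig = "qk"  ["qk"]
33. n15.off = -7  [B₀.lab - 19]
34. n16.lab = false  [terminal]
35. n17.mk = "xw"  [terminal]
36. n15.tag = -3  [D.off + 4]
37. n12.key = 19  [D.tag + 22]
38. n18.ok = "rk"  ["rk"]
39. n19.ok = "pu"  ["pu"]
40. n20.mk = "vq"  [terminal]
41. n21.acc = false  [terminal]
42. n22.lab = true  [terminal]
43. n19.env = 11  [11]
44. n19.acc = 28  [len(b.mk) + 26]
45. n19.cnt = 24  [24]
46. n23.ok = "rkn"  [C₀.ok ++ "n"]
47. n24.mk = "ur"  [terminal]
48. n25.mk = "zx"  [terminal]
49. n23.env = 13  [len(b₀.mk) + 11]
50. n23.acc = -2  [-2]
51. n23.cnt = 22  [len(C.ok) + 19]
52. n18.env = 16  [C₂.acc + 18]
53. n18.acc = 11  [C₁.cnt - 13]
54. n18.cnt = 22  [len(C₀.ok) + 20]
55. n0.depth = false  [C₀.env > 0]
56. n0.off = "wr"  ["wr"]
57. n0.ok = false  [false]

19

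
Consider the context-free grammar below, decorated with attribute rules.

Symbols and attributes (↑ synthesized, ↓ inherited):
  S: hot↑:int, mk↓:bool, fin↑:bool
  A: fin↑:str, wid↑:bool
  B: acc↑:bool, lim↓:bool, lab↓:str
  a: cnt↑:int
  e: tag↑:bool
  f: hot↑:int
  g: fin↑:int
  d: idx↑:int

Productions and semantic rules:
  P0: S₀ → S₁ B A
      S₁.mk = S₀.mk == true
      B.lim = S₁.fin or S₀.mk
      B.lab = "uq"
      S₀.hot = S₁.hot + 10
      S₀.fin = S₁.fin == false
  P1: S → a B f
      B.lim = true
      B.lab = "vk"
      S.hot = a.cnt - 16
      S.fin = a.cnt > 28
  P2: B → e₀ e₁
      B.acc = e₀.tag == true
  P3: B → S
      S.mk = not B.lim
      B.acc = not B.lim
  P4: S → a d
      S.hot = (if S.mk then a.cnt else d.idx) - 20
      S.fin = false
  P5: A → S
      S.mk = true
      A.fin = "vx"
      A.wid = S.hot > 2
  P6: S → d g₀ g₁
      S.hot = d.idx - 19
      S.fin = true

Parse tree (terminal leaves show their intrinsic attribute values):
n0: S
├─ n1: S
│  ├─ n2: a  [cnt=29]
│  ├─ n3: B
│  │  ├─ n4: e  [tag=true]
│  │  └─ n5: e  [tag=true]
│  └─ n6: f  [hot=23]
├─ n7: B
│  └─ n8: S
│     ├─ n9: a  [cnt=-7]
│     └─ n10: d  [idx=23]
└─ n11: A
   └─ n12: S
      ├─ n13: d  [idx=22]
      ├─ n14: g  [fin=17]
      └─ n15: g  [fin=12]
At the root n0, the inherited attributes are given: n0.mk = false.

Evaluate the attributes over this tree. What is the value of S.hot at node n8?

3

1. n0.mk = false  [given at root]
2. n1.mk = false  [S₀.mk == true]
3. n2.cnt = 29  [terminal]
4. n3.lim = true  [true]
5. n3.lab = "vk"  ["vk"]
6. n4.tag = true  [terminal]
7. n5.tag = true  [terminal]
8. n3.acc = true  [e₀.tag == true]
9. n6.hot = 23  [terminal]
10. n1.hot = 13  [a.cnt - 16]
11. n1.fin = true  [a.cnt > 28]
12. n7.lim = true  [S₁.fin or S₀.mk]
13. n7.lab = "uq"  ["uq"]
14. n8.mk = false  [not B.lim]
15. n9.cnt = -7  [terminal]
16. n10.idx = 23  [terminal]
17. n8.hot = 3  [(if S.mk then a.cnt else d.idx) - 20]
18. n8.fin = false  [false]
19. n7.acc = false  [not B.lim]
20. n12.mk = true  [true]
21. n13.idx = 22  [terminal]
22. n14.fin = 17  [terminal]
23. n15.fin = 12  [terminal]
24. n12.hot = 3  [d.idx - 19]
25. n12.fin = true  [true]
26. n11.fin = "vx"  ["vx"]
27. n11.wid = true  [S.hot > 2]
28. n0.hot = 23  [S₁.hot + 10]
29. n0.fin = false  [S₁.fin == false]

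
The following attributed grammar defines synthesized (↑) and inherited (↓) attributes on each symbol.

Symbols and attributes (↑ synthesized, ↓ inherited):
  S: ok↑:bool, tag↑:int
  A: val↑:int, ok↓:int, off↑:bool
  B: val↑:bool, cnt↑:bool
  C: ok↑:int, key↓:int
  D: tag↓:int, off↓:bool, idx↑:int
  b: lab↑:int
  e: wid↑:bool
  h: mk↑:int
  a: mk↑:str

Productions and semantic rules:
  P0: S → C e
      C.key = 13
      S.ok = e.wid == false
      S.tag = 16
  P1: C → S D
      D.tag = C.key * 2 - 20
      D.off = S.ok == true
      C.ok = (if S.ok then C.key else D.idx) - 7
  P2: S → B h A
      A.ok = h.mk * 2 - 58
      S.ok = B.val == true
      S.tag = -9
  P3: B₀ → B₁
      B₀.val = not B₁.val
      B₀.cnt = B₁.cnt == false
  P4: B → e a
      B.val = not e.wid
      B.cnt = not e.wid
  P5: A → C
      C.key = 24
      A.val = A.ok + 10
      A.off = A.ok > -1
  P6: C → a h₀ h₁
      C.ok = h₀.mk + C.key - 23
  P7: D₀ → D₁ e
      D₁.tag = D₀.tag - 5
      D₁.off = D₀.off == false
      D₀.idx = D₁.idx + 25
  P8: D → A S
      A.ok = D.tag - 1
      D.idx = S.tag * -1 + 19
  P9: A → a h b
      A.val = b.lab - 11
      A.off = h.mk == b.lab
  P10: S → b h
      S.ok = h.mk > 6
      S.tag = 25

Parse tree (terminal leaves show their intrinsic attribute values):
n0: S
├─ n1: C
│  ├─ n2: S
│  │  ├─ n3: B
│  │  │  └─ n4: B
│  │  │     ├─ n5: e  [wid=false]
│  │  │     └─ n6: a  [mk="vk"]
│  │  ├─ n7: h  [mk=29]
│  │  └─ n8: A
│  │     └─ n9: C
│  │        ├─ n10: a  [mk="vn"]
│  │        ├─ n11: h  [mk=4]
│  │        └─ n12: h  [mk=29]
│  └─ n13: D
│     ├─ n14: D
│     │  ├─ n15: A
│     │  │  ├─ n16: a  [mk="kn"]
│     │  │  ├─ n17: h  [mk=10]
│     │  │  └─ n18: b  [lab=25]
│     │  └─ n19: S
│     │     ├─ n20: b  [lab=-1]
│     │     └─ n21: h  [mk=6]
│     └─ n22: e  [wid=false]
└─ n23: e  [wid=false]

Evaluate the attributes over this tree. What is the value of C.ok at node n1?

1. n1.key = 13  [13]
2. n5.wid = false  [terminal]
3. n6.mk = "vk"  [terminal]
4. n4.val = true  [not e.wid]
5. n4.cnt = true  [not e.wid]
6. n3.val = false  [not B₁.val]
7. n3.cnt = false  [B₁.cnt == false]
8. n7.mk = 29  [terminal]
9. n8.ok = 0  [h.mk * 2 - 58]
10. n9.key = 24  [24]
11. n10.mk = "vn"  [terminal]
12. n11.mk = 4  [terminal]
13. n12.mk = 29  [terminal]
14. n9.ok = 5  [h₀.mk + C.key - 23]
15. n8.val = 10  [A.ok + 10]
16. n8.off = true  [A.ok > -1]
17. n2.ok = false  [B.val == true]
18. n2.tag = -9  [-9]
19. n13.tag = 6  [C.key * 2 - 20]
20. n13.off = false  [S.ok == true]
21. n14.tag = 1  [D₀.tag - 5]
22. n14.off = true  [D₀.off == false]
23. n15.ok = 0  [D.tag - 1]
24. n16.mk = "kn"  [terminal]
25. n17.mk = 10  [terminal]
26. n18.lab = 25  [terminal]
27. n15.val = 14  [b.lab - 11]
28. n15.off = false  [h.mk == b.lab]
29. n20.lab = -1  [terminal]
30. n21.mk = 6  [terminal]
31. n19.ok = false  [h.mk > 6]
32. n19.tag = 25  [25]
33. n14.idx = -6  [S.tag * -1 + 19]
34. n22.wid = false  [terminal]
35. n13.idx = 19  [D₁.idx + 25]
36. n1.ok = 12  [(if S.ok then C.key else D.idx) - 7]
37. n23.wid = false  [terminal]
38. n0.ok = true  [e.wid == false]
39. n0.tag = 16  [16]

12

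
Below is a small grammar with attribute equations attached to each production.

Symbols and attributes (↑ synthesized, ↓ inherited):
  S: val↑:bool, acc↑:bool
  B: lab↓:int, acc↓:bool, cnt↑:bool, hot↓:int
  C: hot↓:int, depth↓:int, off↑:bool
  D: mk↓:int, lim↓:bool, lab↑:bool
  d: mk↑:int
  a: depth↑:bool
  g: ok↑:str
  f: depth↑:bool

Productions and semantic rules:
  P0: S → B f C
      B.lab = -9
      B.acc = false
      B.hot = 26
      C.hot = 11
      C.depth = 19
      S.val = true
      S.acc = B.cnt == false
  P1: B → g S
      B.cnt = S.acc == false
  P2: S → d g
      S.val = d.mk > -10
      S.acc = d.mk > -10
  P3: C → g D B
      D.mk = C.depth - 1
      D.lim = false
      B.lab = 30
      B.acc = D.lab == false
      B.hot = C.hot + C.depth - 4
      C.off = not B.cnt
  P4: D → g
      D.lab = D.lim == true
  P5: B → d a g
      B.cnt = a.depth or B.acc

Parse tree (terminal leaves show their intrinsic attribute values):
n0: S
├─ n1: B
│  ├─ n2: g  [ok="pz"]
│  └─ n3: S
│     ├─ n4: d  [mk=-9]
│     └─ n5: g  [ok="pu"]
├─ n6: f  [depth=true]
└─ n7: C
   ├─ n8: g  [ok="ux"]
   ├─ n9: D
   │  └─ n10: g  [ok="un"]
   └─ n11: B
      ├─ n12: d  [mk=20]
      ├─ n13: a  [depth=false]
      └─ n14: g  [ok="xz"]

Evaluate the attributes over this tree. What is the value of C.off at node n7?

false

1. n1.lab = -9  [-9]
2. n1.acc = false  [false]
3. n1.hot = 26  [26]
4. n2.ok = "pz"  [terminal]
5. n4.mk = -9  [terminal]
6. n5.ok = "pu"  [terminal]
7. n3.val = true  [d.mk > -10]
8. n3.acc = true  [d.mk > -10]
9. n1.cnt = false  [S.acc == false]
10. n6.depth = true  [terminal]
11. n7.hot = 11  [11]
12. n7.depth = 19  [19]
13. n8.ok = "ux"  [terminal]
14. n9.mk = 18  [C.depth - 1]
15. n9.lim = false  [false]
16. n10.ok = "un"  [terminal]
17. n9.lab = false  [D.lim == true]
18. n11.lab = 30  [30]
19. n11.acc = true  [D.lab == false]
20. n11.hot = 26  [C.hot + C.depth - 4]
21. n12.mk = 20  [terminal]
22. n13.depth = false  [terminal]
23. n14.ok = "xz"  [terminal]
24. n11.cnt = true  [a.depth or B.acc]
25. n7.off = false  [not B.cnt]
26. n0.val = true  [true]
27. n0.acc = true  [B.cnt == false]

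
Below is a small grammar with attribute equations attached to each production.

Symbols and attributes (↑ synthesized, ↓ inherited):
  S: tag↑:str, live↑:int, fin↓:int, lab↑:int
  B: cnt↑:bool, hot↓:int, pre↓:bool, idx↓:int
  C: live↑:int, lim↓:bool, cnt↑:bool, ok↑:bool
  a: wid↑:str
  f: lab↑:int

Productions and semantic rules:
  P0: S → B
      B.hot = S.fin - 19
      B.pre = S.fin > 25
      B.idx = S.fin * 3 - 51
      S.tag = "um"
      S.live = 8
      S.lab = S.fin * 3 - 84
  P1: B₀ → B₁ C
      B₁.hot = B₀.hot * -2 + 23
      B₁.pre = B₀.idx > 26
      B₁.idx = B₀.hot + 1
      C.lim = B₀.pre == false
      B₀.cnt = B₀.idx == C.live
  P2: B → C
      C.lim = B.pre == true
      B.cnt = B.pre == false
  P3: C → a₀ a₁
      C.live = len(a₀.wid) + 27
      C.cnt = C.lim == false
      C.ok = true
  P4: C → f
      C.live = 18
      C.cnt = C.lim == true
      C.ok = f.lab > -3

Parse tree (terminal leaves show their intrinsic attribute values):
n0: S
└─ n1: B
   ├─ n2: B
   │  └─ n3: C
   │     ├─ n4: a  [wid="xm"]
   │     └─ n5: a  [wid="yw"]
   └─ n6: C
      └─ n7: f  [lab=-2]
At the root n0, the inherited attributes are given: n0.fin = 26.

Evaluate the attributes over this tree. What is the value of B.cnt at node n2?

1. n0.fin = 26  [given at root]
2. n1.hot = 7  [S.fin - 19]
3. n1.pre = true  [S.fin > 25]
4. n1.idx = 27  [S.fin * 3 - 51]
5. n2.hot = 9  [B₀.hot * -2 + 23]
6. n2.pre = true  [B₀.idx > 26]
7. n2.idx = 8  [B₀.hot + 1]
8. n3.lim = true  [B.pre == true]
9. n4.wid = "xm"  [terminal]
10. n5.wid = "yw"  [terminal]
11. n3.live = 29  [len(a₀.wid) + 27]
12. n3.cnt = false  [C.lim == false]
13. n3.ok = true  [true]
14. n2.cnt = false  [B.pre == false]
15. n6.lim = false  [B₀.pre == false]
16. n7.lab = -2  [terminal]
17. n6.live = 18  [18]
18. n6.cnt = false  [C.lim == true]
19. n6.ok = true  [f.lab > -3]
20. n1.cnt = false  [B₀.idx == C.live]
21. n0.tag = "um"  ["um"]
22. n0.live = 8  [8]
23. n0.lab = -6  [S.fin * 3 - 84]

false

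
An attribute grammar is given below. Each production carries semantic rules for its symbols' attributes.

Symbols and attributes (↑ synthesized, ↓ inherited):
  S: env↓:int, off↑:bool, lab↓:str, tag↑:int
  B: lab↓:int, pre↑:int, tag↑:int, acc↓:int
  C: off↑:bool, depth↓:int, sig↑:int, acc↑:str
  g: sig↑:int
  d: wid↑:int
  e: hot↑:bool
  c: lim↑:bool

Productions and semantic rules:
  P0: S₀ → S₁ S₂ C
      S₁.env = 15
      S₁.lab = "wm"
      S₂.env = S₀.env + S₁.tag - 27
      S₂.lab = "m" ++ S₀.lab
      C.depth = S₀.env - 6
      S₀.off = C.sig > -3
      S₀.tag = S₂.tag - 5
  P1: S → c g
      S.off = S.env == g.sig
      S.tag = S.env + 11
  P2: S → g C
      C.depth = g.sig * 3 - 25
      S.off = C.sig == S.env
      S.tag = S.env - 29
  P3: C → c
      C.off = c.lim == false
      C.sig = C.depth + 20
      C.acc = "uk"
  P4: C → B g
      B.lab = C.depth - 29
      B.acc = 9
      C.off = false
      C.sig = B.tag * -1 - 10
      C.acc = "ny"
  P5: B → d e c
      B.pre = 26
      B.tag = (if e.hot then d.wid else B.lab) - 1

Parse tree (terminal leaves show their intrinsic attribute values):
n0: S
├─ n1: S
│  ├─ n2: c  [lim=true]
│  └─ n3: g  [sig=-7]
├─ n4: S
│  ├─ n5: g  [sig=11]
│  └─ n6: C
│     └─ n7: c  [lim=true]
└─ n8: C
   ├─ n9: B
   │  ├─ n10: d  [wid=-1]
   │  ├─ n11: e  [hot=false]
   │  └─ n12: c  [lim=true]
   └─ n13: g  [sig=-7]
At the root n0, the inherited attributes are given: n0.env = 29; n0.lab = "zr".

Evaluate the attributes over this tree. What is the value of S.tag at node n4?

1. n0.env = 29  [given at root]
2. n0.lab = "zr"  [given at root]
3. n1.env = 15  [15]
4. n1.lab = "wm"  ["wm"]
5. n2.lim = true  [terminal]
6. n3.sig = -7  [terminal]
7. n1.off = false  [S.env == g.sig]
8. n1.tag = 26  [S.env + 11]
9. n4.env = 28  [S₀.env + S₁.tag - 27]
10. n4.lab = "mzr"  ["m" ++ S₀.lab]
11. n5.sig = 11  [terminal]
12. n6.depth = 8  [g.sig * 3 - 25]
13. n7.lim = true  [terminal]
14. n6.off = false  [c.lim == false]
15. n6.sig = 28  [C.depth + 20]
16. n6.acc = "uk"  ["uk"]
17. n4.off = true  [C.sig == S.env]
18. n4.tag = -1  [S.env - 29]
19. n8.depth = 23  [S₀.env - 6]
20. n9.lab = -6  [C.depth - 29]
21. n9.acc = 9  [9]
22. n10.wid = -1  [terminal]
23. n11.hot = false  [terminal]
24. n12.lim = true  [terminal]
25. n9.pre = 26  [26]
26. n9.tag = -7  [(if e.hot then d.wid else B.lab) - 1]
27. n13.sig = -7  [terminal]
28. n8.off = false  [false]
29. n8.sig = -3  [B.tag * -1 - 10]
30. n8.acc = "ny"  ["ny"]
31. n0.off = false  [C.sig > -3]
32. n0.tag = -6  [S₂.tag - 5]

-1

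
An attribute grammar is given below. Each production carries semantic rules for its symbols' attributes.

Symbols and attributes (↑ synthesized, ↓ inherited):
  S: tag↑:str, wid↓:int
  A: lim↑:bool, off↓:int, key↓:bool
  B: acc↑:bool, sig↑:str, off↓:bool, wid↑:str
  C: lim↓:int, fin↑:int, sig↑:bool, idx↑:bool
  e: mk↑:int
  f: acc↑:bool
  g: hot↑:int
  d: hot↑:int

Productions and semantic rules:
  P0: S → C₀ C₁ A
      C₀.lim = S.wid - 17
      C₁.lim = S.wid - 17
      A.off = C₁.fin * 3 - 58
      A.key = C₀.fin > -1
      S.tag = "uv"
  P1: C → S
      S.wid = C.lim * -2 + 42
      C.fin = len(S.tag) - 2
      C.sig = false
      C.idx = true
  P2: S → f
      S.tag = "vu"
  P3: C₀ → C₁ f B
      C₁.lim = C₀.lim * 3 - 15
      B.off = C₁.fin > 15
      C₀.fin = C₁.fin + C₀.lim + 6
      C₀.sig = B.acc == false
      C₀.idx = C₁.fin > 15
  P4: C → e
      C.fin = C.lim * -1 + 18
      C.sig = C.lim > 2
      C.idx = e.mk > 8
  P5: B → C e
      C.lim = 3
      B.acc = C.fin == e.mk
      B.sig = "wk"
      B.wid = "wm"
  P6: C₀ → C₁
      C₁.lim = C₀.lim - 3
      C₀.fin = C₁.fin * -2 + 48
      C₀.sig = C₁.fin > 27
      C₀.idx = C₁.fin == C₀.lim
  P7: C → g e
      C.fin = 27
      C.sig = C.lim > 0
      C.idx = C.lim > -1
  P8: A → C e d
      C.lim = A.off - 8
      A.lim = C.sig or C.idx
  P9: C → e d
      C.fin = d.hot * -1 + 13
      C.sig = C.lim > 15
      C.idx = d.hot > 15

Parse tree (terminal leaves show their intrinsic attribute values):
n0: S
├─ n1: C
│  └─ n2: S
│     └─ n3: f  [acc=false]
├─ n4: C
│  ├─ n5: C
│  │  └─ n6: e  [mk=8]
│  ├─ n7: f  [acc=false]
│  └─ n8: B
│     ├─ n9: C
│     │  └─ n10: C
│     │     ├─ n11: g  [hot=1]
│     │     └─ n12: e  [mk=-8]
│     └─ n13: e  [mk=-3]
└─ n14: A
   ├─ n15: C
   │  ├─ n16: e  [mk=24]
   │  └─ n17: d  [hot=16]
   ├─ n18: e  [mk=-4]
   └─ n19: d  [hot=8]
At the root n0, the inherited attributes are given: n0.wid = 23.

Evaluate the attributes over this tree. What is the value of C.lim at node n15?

15

1. n0.wid = 23  [given at root]
2. n1.lim = 6  [S.wid - 17]
3. n2.wid = 30  [C.lim * -2 + 42]
4. n3.acc = false  [terminal]
5. n2.tag = "vu"  ["vu"]
6. n1.fin = 0  [len(S.tag) - 2]
7. n1.sig = false  [false]
8. n1.idx = true  [true]
9. n4.lim = 6  [S.wid - 17]
10. n5.lim = 3  [C₀.lim * 3 - 15]
11. n6.mk = 8  [terminal]
12. n5.fin = 15  [C.lim * -1 + 18]
13. n5.sig = true  [C.lim > 2]
14. n5.idx = false  [e.mk > 8]
15. n7.acc = false  [terminal]
16. n8.off = false  [C₁.fin > 15]
17. n9.lim = 3  [3]
18. n10.lim = 0  [C₀.lim - 3]
19. n11.hot = 1  [terminal]
20. n12.mk = -8  [terminal]
21. n10.fin = 27  [27]
22. n10.sig = false  [C.lim > 0]
23. n10.idx = true  [C.lim > -1]
24. n9.fin = -6  [C₁.fin * -2 + 48]
25. n9.sig = false  [C₁.fin > 27]
26. n9.idx = false  [C₁.fin == C₀.lim]
27. n13.mk = -3  [terminal]
28. n8.acc = false  [C.fin == e.mk]
29. n8.sig = "wk"  ["wk"]
30. n8.wid = "wm"  ["wm"]
31. n4.fin = 27  [C₁.fin + C₀.lim + 6]
32. n4.sig = true  [B.acc == false]
33. n4.idx = false  [C₁.fin > 15]
34. n14.off = 23  [C₁.fin * 3 - 58]
35. n14.key = true  [C₀.fin > -1]
36. n15.lim = 15  [A.off - 8]
37. n16.mk = 24  [terminal]
38. n17.hot = 16  [terminal]
39. n15.fin = -3  [d.hot * -1 + 13]
40. n15.sig = false  [C.lim > 15]
41. n15.idx = true  [d.hot > 15]
42. n18.mk = -4  [terminal]
43. n19.hot = 8  [terminal]
44. n14.lim = true  [C.sig or C.idx]
45. n0.tag = "uv"  ["uv"]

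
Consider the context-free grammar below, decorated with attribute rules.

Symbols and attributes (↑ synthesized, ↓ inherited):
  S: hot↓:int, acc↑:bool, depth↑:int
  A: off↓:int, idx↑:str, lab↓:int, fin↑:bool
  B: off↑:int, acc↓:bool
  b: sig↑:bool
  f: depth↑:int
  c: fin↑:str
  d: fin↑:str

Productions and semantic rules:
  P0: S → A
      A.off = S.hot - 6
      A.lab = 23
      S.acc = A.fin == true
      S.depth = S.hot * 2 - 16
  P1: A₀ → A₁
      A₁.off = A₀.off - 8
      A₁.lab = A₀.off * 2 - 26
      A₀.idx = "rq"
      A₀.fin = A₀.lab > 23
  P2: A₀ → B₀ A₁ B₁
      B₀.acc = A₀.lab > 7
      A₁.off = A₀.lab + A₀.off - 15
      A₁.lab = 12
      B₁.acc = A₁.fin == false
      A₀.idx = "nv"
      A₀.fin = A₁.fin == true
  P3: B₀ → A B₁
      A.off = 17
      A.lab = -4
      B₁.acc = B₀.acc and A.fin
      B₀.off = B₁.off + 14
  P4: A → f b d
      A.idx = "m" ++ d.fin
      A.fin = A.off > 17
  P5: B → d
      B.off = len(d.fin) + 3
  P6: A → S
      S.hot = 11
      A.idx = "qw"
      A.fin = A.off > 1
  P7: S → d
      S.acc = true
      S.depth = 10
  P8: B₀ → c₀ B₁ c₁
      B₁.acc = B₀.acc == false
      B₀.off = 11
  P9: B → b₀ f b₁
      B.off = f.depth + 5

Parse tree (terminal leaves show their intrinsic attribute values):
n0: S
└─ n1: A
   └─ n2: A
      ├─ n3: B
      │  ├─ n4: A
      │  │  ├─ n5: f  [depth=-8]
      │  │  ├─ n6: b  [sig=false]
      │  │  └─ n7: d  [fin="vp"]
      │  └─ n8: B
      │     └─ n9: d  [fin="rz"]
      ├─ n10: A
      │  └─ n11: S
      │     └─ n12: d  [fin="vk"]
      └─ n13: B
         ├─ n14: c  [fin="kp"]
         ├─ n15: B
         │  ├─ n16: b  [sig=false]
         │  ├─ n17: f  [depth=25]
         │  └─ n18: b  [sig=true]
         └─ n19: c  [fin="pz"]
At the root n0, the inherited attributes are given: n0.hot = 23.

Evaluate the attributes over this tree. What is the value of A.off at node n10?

1. n0.hot = 23  [given at root]
2. n1.off = 17  [S.hot - 6]
3. n1.lab = 23  [23]
4. n2.off = 9  [A₀.off - 8]
5. n2.lab = 8  [A₀.off * 2 - 26]
6. n3.acc = true  [A₀.lab > 7]
7. n4.off = 17  [17]
8. n4.lab = -4  [-4]
9. n5.depth = -8  [terminal]
10. n6.sig = false  [terminal]
11. n7.fin = "vp"  [terminal]
12. n4.idx = "mvp"  ["m" ++ d.fin]
13. n4.fin = false  [A.off > 17]
14. n8.acc = false  [B₀.acc and A.fin]
15. n9.fin = "rz"  [terminal]
16. n8.off = 5  [len(d.fin) + 3]
17. n3.off = 19  [B₁.off + 14]
18. n10.off = 2  [A₀.lab + A₀.off - 15]
19. n10.lab = 12  [12]
20. n11.hot = 11  [11]
21. n12.fin = "vk"  [terminal]
22. n11.acc = true  [true]
23. n11.depth = 10  [10]
24. n10.idx = "qw"  ["qw"]
25. n10.fin = true  [A.off > 1]
26. n13.acc = false  [A₁.fin == false]
27. n14.fin = "kp"  [terminal]
28. n15.acc = true  [B₀.acc == false]
29. n16.sig = false  [terminal]
30. n17.depth = 25  [terminal]
31. n18.sig = true  [terminal]
32. n15.off = 30  [f.depth + 5]
33. n19.fin = "pz"  [terminal]
34. n13.off = 11  [11]
35. n2.idx = "nv"  ["nv"]
36. n2.fin = true  [A₁.fin == true]
37. n1.idx = "rq"  ["rq"]
38. n1.fin = false  [A₀.lab > 23]
39. n0.acc = false  [A.fin == true]
40. n0.depth = 30  [S.hot * 2 - 16]

2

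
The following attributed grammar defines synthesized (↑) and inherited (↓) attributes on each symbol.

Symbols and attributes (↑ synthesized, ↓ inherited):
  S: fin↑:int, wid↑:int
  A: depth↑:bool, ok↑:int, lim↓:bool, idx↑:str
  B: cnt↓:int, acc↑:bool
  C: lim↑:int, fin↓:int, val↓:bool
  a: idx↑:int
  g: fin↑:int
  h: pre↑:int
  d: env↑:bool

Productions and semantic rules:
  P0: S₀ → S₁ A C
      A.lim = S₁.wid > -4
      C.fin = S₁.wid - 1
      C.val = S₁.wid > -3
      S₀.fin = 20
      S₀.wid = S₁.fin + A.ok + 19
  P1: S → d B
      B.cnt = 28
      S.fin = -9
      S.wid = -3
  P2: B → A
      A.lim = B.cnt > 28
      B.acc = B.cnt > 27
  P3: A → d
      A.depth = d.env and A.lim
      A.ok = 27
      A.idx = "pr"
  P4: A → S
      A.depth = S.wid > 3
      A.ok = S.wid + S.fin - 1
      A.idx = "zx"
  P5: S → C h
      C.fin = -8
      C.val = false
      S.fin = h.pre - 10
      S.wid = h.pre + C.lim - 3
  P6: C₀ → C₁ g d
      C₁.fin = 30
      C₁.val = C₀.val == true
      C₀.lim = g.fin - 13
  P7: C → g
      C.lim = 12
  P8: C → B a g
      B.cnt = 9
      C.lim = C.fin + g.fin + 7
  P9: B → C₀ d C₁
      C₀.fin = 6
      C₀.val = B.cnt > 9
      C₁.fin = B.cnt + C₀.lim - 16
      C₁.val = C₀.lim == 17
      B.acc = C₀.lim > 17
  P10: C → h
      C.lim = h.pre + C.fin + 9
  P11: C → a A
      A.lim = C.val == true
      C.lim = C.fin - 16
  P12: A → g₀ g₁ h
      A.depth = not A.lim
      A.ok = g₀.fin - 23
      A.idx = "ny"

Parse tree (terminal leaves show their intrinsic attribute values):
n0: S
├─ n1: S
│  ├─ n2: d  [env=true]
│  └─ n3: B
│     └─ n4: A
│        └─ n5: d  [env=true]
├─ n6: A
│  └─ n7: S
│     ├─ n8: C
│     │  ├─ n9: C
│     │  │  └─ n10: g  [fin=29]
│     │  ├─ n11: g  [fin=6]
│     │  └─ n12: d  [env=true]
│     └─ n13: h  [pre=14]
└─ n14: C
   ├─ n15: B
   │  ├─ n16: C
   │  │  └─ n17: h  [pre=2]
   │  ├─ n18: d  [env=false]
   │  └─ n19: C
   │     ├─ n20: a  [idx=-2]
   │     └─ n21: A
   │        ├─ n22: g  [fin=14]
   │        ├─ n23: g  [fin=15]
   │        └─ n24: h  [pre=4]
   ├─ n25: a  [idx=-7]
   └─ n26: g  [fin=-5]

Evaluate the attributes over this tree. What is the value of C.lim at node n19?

-6

1. n2.env = true  [terminal]
2. n3.cnt = 28  [28]
3. n4.lim = false  [B.cnt > 28]
4. n5.env = true  [terminal]
5. n4.depth = false  [d.env and A.lim]
6. n4.ok = 27  [27]
7. n4.idx = "pr"  ["pr"]
8. n3.acc = true  [B.cnt > 27]
9. n1.fin = -9  [-9]
10. n1.wid = -3  [-3]
11. n6.lim = true  [S₁.wid > -4]
12. n8.fin = -8  [-8]
13. n8.val = false  [false]
14. n9.fin = 30  [30]
15. n9.val = false  [C₀.val == true]
16. n10.fin = 29  [terminal]
17. n9.lim = 12  [12]
18. n11.fin = 6  [terminal]
19. n12.env = true  [terminal]
20. n8.lim = -7  [g.fin - 13]
21. n13.pre = 14  [terminal]
22. n7.fin = 4  [h.pre - 10]
23. n7.wid = 4  [h.pre + C.lim - 3]
24. n6.depth = true  [S.wid > 3]
25. n6.ok = 7  [S.wid + S.fin - 1]
26. n6.idx = "zx"  ["zx"]
27. n14.fin = -4  [S₁.wid - 1]
28. n14.val = false  [S₁.wid > -3]
29. n15.cnt = 9  [9]
30. n16.fin = 6  [6]
31. n16.val = false  [B.cnt > 9]
32. n17.pre = 2  [terminal]
33. n16.lim = 17  [h.pre + C.fin + 9]
34. n18.env = false  [terminal]
35. n19.fin = 10  [B.cnt + C₀.lim - 16]
36. n19.val = true  [C₀.lim == 17]
37. n20.idx = -2  [terminal]
38. n21.lim = true  [C.val == true]
39. n22.fin = 14  [terminal]
40. n23.fin = 15  [terminal]
41. n24.pre = 4  [terminal]
42. n21.depth = false  [not A.lim]
43. n21.ok = -9  [g₀.fin - 23]
44. n21.idx = "ny"  ["ny"]
45. n19.lim = -6  [C.fin - 16]
46. n15.acc = false  [C₀.lim > 17]
47. n25.idx = -7  [terminal]
48. n26.fin = -5  [terminal]
49. n14.lim = -2  [C.fin + g.fin + 7]
50. n0.fin = 20  [20]
51. n0.wid = 17  [S₁.fin + A.ok + 19]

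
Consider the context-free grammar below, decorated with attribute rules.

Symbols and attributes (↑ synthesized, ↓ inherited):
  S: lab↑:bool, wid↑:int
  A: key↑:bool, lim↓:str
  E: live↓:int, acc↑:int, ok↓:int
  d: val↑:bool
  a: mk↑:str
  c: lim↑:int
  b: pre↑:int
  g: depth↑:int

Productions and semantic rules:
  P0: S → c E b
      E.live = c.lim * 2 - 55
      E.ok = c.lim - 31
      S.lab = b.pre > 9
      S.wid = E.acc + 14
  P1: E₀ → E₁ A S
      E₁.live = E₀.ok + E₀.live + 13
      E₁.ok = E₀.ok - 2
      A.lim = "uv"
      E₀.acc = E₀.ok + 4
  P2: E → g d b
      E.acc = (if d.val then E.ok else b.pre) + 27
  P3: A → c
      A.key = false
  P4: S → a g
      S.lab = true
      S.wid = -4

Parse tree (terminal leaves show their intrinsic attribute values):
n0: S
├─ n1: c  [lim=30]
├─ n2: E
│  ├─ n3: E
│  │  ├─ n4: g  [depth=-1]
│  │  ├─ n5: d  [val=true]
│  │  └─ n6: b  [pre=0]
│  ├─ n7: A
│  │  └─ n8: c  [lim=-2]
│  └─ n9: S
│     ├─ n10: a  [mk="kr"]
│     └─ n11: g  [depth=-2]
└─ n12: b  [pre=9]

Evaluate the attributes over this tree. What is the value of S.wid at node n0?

1. n1.lim = 30  [terminal]
2. n2.live = 5  [c.lim * 2 - 55]
3. n2.ok = -1  [c.lim - 31]
4. n3.live = 17  [E₀.ok + E₀.live + 13]
5. n3.ok = -3  [E₀.ok - 2]
6. n4.depth = -1  [terminal]
7. n5.val = true  [terminal]
8. n6.pre = 0  [terminal]
9. n3.acc = 24  [(if d.val then E.ok else b.pre) + 27]
10. n7.lim = "uv"  ["uv"]
11. n8.lim = -2  [terminal]
12. n7.key = false  [false]
13. n10.mk = "kr"  [terminal]
14. n11.depth = -2  [terminal]
15. n9.lab = true  [true]
16. n9.wid = -4  [-4]
17. n2.acc = 3  [E₀.ok + 4]
18. n12.pre = 9  [terminal]
19. n0.lab = false  [b.pre > 9]
20. n0.wid = 17  [E.acc + 14]

17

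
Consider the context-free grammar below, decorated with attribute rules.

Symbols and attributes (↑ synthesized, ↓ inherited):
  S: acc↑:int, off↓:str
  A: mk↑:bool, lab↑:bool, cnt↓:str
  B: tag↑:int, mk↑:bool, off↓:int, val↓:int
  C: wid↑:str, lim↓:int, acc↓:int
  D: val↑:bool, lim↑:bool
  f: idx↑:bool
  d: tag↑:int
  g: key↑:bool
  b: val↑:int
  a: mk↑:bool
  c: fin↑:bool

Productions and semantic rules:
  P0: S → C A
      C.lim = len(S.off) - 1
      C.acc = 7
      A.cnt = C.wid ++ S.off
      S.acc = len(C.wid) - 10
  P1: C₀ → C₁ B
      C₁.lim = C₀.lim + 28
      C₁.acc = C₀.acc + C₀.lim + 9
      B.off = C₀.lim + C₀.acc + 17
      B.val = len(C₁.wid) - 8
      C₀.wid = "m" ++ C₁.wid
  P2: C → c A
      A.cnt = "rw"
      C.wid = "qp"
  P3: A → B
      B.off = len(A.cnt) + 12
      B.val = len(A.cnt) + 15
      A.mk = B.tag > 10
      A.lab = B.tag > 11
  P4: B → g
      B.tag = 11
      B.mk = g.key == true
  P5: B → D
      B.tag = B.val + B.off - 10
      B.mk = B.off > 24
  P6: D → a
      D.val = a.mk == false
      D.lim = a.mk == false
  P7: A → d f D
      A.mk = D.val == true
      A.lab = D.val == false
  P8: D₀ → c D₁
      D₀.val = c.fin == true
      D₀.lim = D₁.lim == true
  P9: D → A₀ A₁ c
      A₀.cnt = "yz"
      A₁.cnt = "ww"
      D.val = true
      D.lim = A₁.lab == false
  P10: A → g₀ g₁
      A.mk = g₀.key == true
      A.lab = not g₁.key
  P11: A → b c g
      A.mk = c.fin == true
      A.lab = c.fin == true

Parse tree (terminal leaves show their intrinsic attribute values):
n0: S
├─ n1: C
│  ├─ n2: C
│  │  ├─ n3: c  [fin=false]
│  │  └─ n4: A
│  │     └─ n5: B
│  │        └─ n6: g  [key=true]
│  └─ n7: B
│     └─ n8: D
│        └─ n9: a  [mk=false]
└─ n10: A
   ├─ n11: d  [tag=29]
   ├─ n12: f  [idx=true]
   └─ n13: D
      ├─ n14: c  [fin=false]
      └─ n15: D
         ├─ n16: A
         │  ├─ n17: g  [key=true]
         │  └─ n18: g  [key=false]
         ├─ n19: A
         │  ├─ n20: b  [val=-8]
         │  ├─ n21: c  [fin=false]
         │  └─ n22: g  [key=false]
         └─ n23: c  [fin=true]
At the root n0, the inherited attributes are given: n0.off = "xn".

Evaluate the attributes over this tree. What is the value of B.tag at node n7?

1. n0.off = "xn"  [given at root]
2. n1.lim = 1  [len(S.off) - 1]
3. n1.acc = 7  [7]
4. n2.lim = 29  [C₀.lim + 28]
5. n2.acc = 17  [C₀.acc + C₀.lim + 9]
6. n3.fin = false  [terminal]
7. n4.cnt = "rw"  ["rw"]
8. n5.off = 14  [len(A.cnt) + 12]
9. n5.val = 17  [len(A.cnt) + 15]
10. n6.key = true  [terminal]
11. n5.tag = 11  [11]
12. n5.mk = true  [g.key == true]
13. n4.mk = true  [B.tag > 10]
14. n4.lab = false  [B.tag > 11]
15. n2.wid = "qp"  ["qp"]
16. n7.off = 25  [C₀.lim + C₀.acc + 17]
17. n7.val = -6  [len(C₁.wid) - 8]
18. n9.mk = false  [terminal]
19. n8.val = true  [a.mk == false]
20. n8.lim = true  [a.mk == false]
21. n7.tag = 9  [B.val + B.off - 10]
22. n7.mk = true  [B.off > 24]
23. n1.wid = "mqp"  ["m" ++ C₁.wid]
24. n10.cnt = "mqpxn"  [C.wid ++ S.off]
25. n11.tag = 29  [terminal]
26. n12.idx = true  [terminal]
27. n14.fin = false  [terminal]
28. n16.cnt = "yz"  ["yz"]
29. n17.key = true  [terminal]
30. n18.key = false  [terminal]
31. n16.mk = true  [g₀.key == true]
32. n16.lab = true  [not g₁.key]
33. n19.cnt = "ww"  ["ww"]
34. n20.val = -8  [terminal]
35. n21.fin = false  [terminal]
36. n22.key = false  [terminal]
37. n19.mk = false  [c.fin == true]
38. n19.lab = false  [c.fin == true]
39. n23.fin = true  [terminal]
40. n15.val = true  [true]
41. n15.lim = true  [A₁.lab == false]
42. n13.val = false  [c.fin == true]
43. n13.lim = true  [D₁.lim == true]
44. n10.mk = false  [D.val == true]
45. n10.lab = true  [D.val == false]
46. n0.acc = -7  [len(C.wid) - 10]

9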